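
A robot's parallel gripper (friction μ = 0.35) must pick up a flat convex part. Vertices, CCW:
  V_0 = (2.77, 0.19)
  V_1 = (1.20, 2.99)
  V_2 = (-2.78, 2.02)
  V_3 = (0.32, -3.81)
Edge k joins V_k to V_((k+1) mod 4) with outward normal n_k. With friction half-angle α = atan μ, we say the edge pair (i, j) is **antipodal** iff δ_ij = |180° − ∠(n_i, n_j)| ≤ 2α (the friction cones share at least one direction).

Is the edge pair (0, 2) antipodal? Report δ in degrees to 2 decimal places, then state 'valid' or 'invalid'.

α = atan 0.35 = 19.29°;  2α = 38.58°
edge 0: e_0 = (-1.57, +2.80);  n_0 = (+0.8722, +0.4891)
edge 2: e_2 = (+3.10, -5.83);  n_2 = (-0.8829, -0.4695)
∠(n_0, n_2) = 178.72°
δ = |180° − 178.72°| = 1.28°
1.28° ≤ 2α = 38.58°  →  valid

δ = 1.28°, valid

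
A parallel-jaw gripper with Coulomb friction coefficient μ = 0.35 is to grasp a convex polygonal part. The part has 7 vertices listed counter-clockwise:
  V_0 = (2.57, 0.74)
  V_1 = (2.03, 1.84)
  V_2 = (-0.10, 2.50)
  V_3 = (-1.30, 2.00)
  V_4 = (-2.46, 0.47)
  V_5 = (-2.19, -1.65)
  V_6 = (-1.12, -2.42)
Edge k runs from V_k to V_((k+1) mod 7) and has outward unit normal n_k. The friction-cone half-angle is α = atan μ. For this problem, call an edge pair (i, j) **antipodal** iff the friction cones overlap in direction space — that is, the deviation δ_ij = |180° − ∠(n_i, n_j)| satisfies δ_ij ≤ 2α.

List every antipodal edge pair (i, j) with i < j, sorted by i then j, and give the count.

α = atan 0.35 = 19.29°;  2α = 38.58°
n_0 = (+0.8977, +0.4407)
n_1 = (+0.2960, +0.9552)
n_2 = (-0.3846, +0.9231)
n_3 = (-0.7969, +0.6042)
n_4 = (-0.9920, -0.1263)
n_5 = (-0.5841, -0.8117)
n_6 = (+0.6505, -0.7595)
  (0,1): δ = 133.36°  ·
  (0,2): δ = 93.53°  ·
  (0,3): δ = 63.32°  ·
  (0,4): δ = 18.89°  ✓
  (0,5): δ = 28.11°  ✓
  (0,6): δ = 104.43°  ·
  (1,2): δ = 140.16°  ·
  (1,3): δ = 109.95°  ·
  (1,4): δ = 65.53°  ·
  (1,5): δ = 18.52°  ✓
  (1,6): δ = 57.79°  ·
  (2,3): δ = 149.79°  ·
  (2,4): δ = 105.36°  ·
  (2,5): δ = 58.36°  ·
  (2,6): δ = 17.96°  ✓
  (3,4): δ = 135.57°  ·
  (3,5): δ = 88.57°  ·
  (3,6): δ = 12.26°  ✓
  (4,5): δ = 133.00°  ·
  (4,6): δ = 56.68°  ·
  (5,6): δ = 103.68°  ·
antipodal pairs: 5

count = 5; pairs: (0,4), (0,5), (1,5), (2,6), (3,6)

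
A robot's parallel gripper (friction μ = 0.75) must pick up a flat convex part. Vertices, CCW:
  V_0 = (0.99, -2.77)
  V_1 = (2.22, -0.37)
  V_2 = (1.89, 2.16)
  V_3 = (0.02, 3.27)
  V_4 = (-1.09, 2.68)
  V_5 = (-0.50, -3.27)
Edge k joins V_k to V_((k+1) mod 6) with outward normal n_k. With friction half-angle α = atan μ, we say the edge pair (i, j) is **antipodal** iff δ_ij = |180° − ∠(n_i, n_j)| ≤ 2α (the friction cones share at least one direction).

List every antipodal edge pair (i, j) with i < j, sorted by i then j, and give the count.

count = 7; pairs: (0,3), (0,4), (1,3), (1,4), (2,4), (2,5), (3,5)

α = atan 0.75 = 36.87°;  2α = 73.74°
n_0 = (+0.8899, -0.4561)
n_1 = (+0.9916, +0.1293)
n_2 = (+0.5104, +0.8599)
n_3 = (-0.4693, +0.8830)
n_4 = (-0.9951, -0.0987)
n_5 = (+0.3181, -0.9480)
  (0,1): δ = 145.43°  ·
  (0,2): δ = 93.56°  ·
  (0,3): δ = 34.87°  ✓
  (0,4): δ = 32.80°  ✓
  (0,5): δ = 135.69°  ·
  (1,2): δ = 128.12°  ·
  (1,3): δ = 69.44°  ✓
  (1,4): δ = 1.77°  ✓
  (1,5): δ = 101.12°  ·
  (2,3): δ = 121.32°  ·
  (2,4): δ = 53.64°  ✓
  (2,5): δ = 49.24°  ✓
  (3,4): δ = 112.33°  ·
  (3,5): δ = 9.44°  ✓
  (4,5): δ = 77.11°  ·
antipodal pairs: 7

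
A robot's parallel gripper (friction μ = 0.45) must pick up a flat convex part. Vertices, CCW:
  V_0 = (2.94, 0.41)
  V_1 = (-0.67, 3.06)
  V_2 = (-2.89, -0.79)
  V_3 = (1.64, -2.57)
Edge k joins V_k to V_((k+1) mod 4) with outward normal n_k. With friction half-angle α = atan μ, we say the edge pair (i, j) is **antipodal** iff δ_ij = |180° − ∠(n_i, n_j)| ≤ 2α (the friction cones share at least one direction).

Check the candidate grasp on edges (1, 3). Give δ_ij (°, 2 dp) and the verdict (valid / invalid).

α = atan 0.45 = 24.23°;  2α = 48.46°
edge 1: e_1 = (-2.22, -3.85);  n_1 = (-0.8663, +0.4995)
edge 3: e_3 = (+1.30, +2.98);  n_3 = (+0.9166, -0.3999)
∠(n_1, n_3) = 173.60°
δ = |180° − 173.60°| = 6.40°
6.40° ≤ 2α = 48.46°  →  valid

δ = 6.40°, valid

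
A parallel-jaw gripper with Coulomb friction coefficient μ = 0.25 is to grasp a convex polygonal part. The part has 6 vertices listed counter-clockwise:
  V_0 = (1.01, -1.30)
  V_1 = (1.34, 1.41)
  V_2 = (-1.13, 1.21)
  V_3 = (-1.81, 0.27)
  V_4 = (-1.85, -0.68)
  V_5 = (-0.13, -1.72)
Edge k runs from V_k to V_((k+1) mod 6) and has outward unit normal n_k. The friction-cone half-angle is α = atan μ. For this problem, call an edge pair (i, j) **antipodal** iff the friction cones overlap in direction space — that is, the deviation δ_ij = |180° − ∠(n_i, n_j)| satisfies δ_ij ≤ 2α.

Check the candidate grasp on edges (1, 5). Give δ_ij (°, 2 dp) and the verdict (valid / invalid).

δ = 15.60°, valid

α = atan 0.25 = 14.04°;  2α = 28.07°
edge 1: e_1 = (-2.47, -0.20);  n_1 = (-0.0807, +0.9967)
edge 5: e_5 = (+1.14, +0.42);  n_5 = (+0.3457, -0.9383)
∠(n_1, n_5) = 164.40°
δ = |180° − 164.40°| = 15.60°
15.60° ≤ 2α = 28.07°  →  valid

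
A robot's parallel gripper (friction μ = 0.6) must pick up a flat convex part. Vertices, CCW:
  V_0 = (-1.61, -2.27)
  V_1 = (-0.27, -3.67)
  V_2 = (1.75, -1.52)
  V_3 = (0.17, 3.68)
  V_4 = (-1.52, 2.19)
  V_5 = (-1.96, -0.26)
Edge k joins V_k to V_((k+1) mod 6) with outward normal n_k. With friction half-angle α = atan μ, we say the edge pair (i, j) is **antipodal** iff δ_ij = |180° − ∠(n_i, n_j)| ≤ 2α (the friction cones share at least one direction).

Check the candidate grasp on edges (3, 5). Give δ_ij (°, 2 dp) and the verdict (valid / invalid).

α = atan 0.6 = 30.96°;  2α = 61.93°
edge 3: e_3 = (-1.69, -1.49);  n_3 = (-0.6613, +0.7501)
edge 5: e_5 = (+0.35, -2.01);  n_5 = (-0.9852, -0.1715)
∠(n_3, n_5) = 58.48°
δ = |180° − 58.48°| = 121.52°
121.52° > 2α = 61.93°  →  invalid

δ = 121.52°, invalid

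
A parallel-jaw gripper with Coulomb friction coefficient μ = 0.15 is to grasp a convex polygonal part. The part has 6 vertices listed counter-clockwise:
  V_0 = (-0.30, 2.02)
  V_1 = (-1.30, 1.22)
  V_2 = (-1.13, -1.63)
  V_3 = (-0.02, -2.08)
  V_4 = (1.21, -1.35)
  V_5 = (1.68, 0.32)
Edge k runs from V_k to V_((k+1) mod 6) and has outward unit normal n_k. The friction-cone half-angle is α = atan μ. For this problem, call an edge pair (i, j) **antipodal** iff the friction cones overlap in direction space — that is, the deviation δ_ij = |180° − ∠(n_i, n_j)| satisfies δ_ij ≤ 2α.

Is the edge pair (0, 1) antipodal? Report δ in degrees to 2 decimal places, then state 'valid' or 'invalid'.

δ = 125.25°, invalid

α = atan 0.15 = 8.53°;  2α = 17.06°
edge 0: e_0 = (-1.00, -0.80);  n_0 = (-0.6247, +0.7809)
edge 1: e_1 = (+0.17, -2.85);  n_1 = (-0.9982, -0.0595)
∠(n_0, n_1) = 54.75°
δ = |180° − 54.75°| = 125.25°
125.25° > 2α = 17.06°  →  invalid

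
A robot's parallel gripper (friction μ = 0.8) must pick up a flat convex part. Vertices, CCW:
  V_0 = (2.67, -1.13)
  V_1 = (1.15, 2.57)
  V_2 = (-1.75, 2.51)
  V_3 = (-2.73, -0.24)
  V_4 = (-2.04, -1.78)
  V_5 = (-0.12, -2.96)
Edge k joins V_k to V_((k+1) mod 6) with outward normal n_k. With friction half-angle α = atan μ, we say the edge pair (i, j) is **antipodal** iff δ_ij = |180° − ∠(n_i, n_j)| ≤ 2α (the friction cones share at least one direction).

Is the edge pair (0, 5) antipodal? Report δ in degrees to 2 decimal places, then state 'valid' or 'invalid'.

δ = 100.93°, invalid

α = atan 0.8 = 38.66°;  2α = 77.32°
edge 0: e_0 = (-1.52, +3.70);  n_0 = (+0.9250, +0.3800)
edge 5: e_5 = (+2.79, +1.83);  n_5 = (+0.5485, -0.8362)
∠(n_0, n_5) = 79.07°
δ = |180° − 79.07°| = 100.93°
100.93° > 2α = 77.32°  →  invalid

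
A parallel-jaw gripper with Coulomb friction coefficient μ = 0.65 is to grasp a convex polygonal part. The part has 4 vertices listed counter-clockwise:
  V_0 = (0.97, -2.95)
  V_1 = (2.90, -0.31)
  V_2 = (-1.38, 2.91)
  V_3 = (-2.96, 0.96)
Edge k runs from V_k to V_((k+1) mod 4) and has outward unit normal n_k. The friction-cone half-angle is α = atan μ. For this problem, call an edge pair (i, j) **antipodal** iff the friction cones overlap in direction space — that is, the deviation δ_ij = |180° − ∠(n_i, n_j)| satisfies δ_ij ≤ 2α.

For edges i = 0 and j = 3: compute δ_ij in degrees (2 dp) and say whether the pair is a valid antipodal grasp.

α = atan 0.65 = 33.02°;  2α = 66.05°
edge 0: e_0 = (+1.93, +2.64);  n_0 = (+0.8073, -0.5902)
edge 3: e_3 = (+3.93, -3.91);  n_3 = (-0.7053, -0.7089)
∠(n_0, n_3) = 98.68°
δ = |180° − 98.68°| = 81.32°
81.32° > 2α = 66.05°  →  invalid

δ = 81.32°, invalid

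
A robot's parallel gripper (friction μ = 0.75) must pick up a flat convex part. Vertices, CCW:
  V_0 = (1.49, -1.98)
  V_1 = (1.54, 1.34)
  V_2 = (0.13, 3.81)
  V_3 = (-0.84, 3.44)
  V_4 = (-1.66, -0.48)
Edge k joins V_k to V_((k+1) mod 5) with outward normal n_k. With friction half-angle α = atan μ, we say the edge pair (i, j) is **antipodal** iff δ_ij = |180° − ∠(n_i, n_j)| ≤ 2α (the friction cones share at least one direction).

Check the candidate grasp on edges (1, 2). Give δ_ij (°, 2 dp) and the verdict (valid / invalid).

α = atan 0.75 = 36.87°;  2α = 73.74°
edge 1: e_1 = (-1.41, +2.47);  n_1 = (+0.8685, +0.4958)
edge 2: e_2 = (-0.97, -0.37);  n_2 = (-0.3564, +0.9343)
∠(n_1, n_2) = 81.16°
δ = |180° − 81.16°| = 98.84°
98.84° > 2α = 73.74°  →  invalid

δ = 98.84°, invalid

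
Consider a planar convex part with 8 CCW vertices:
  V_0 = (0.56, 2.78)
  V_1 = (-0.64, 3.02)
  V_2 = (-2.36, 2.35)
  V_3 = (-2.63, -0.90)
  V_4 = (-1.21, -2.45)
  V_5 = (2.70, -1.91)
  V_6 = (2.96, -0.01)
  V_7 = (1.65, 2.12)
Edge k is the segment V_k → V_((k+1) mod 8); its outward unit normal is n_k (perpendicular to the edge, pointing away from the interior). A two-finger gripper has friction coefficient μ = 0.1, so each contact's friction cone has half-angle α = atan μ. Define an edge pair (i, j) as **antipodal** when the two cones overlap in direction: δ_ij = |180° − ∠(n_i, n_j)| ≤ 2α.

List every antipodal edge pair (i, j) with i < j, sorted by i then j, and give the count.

count = 2; pairs: (2,5), (3,6)

α = atan 0.1 = 5.71°;  2α = 11.42°
n_0 = (+0.1961, +0.9806)
n_1 = (-0.3630, +0.9318)
n_2 = (-0.9966, +0.0828)
n_3 = (-0.7374, -0.6755)
n_4 = (+0.1368, -0.9906)
n_5 = (+0.9908, -0.1356)
n_6 = (+0.8518, +0.5239)
n_7 = (+0.5180, +0.8554)
  (0,1): δ = 147.41°  ·
  (0,2): δ = 83.44°  ·
  (0,3): δ = 36.20°  ·
  (0,4): δ = 19.17°  ·
  (0,5): δ = 93.52°  ·
  (0,6): δ = 132.90°  ·
  (0,7): δ = 160.11°  ·
  (1,2): δ = 116.03°  ·
  (1,3): δ = 68.79°  ·
  (1,4): δ = 13.42°  ·
  (1,5): δ = 60.93°  ·
  (1,6): δ = 100.31°  ·
  (1,7): δ = 127.52°  ·
  (2,3): δ = 132.76°  ·
  (2,4): δ = 77.39°  ·
  (2,5): δ = 3.04°  ✓
  (2,6): δ = 36.34°  ·
  (2,7): δ = 63.55°  ·
  (3,4): δ = 124.63°  ·
  (3,5): δ = 50.29°  ·
  (3,6): δ = 10.90°  ✓
  (3,7): δ = 16.31°  ·
  (4,5): δ = 105.66°  ·
  (4,6): δ = 66.27°  ·
  (4,7): δ = 39.06°  ·
  (5,6): δ = 140.62°  ·
  (5,7): δ = 113.40°  ·
  (6,7): δ = 152.79°  ·
antipodal pairs: 2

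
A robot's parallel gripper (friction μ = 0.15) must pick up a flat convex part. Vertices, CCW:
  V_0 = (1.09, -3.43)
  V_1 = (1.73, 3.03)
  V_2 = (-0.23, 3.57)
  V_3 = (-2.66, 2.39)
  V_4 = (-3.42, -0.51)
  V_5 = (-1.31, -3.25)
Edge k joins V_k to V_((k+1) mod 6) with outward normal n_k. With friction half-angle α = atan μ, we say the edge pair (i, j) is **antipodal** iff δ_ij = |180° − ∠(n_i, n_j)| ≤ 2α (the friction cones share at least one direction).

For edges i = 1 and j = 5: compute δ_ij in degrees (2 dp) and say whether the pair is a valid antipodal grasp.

δ = 11.11°, valid

α = atan 0.15 = 8.53°;  2α = 17.06°
edge 1: e_1 = (-1.96, +0.54);  n_1 = (+0.2656, +0.9641)
edge 5: e_5 = (+2.40, -0.18);  n_5 = (-0.0748, -0.9972)
∠(n_1, n_5) = 168.89°
δ = |180° − 168.89°| = 11.11°
11.11° ≤ 2α = 17.06°  →  valid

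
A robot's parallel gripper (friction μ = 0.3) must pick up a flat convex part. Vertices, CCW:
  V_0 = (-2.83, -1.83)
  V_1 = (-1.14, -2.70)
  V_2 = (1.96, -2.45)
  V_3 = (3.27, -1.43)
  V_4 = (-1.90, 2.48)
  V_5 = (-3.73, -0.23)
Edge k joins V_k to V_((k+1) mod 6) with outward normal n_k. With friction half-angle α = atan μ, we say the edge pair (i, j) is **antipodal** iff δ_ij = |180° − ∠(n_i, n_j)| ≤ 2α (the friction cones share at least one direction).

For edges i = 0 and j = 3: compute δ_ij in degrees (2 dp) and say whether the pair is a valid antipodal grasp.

α = atan 0.3 = 16.70°;  2α = 33.40°
edge 0: e_0 = (+1.69, -0.87);  n_0 = (-0.4577, -0.8891)
edge 3: e_3 = (-5.17, +3.91);  n_3 = (+0.6032, +0.7976)
∠(n_0, n_3) = 170.14°
δ = |180° − 170.14°| = 9.86°
9.86° ≤ 2α = 33.40°  →  valid

δ = 9.86°, valid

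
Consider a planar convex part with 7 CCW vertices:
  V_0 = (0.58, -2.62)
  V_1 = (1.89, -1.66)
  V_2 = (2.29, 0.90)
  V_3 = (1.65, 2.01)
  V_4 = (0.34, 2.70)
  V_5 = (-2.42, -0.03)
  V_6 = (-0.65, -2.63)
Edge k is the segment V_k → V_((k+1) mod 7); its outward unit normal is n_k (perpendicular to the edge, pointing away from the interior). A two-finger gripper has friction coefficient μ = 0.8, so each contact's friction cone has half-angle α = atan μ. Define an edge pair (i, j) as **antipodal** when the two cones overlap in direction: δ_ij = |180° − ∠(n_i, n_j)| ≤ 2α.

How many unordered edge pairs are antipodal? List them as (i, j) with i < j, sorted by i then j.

count = 10; pairs: (0,3), (0,4), (1,4), (1,5), (2,4), (2,5), (2,6), (3,5), (3,6), (4,6)

α = atan 0.8 = 38.66°;  2α = 77.32°
n_0 = (+0.5911, -0.8066)
n_1 = (+0.9880, -0.1544)
n_2 = (+0.8663, +0.4995)
n_3 = (+0.4660, +0.8848)
n_4 = (-0.7032, +0.7110)
n_5 = (-0.8266, -0.5627)
n_6 = (+0.0081, -1.0000)
  (0,1): δ = 135.12°  ·
  (0,2): δ = 96.27°  ·
  (0,3): δ = 64.01°  ✓
  (0,4): δ = 8.45°  ✓
  (0,5): δ = 88.01°  ·
  (0,6): δ = 144.23°  ·
  (1,2): δ = 141.15°  ·
  (1,3): δ = 108.90°  ·
  (1,4): δ = 36.43°  ✓
  (1,5): δ = 43.13°  ✓
  (1,6): δ = 99.35°  ·
  (2,3): δ = 147.74°  ·
  (2,4): δ = 75.28°  ✓
  (2,5): δ = 4.28°  ✓
  (2,6): δ = 60.50°  ✓
  (3,4): δ = 107.54°  ·
  (3,5): δ = 27.98°  ✓
  (3,6): δ = 28.24°  ✓
  (4,5): δ = 100.44°  ·
  (4,6): δ = 44.22°  ✓
  (5,6): δ = 123.78°  ·
antipodal pairs: 10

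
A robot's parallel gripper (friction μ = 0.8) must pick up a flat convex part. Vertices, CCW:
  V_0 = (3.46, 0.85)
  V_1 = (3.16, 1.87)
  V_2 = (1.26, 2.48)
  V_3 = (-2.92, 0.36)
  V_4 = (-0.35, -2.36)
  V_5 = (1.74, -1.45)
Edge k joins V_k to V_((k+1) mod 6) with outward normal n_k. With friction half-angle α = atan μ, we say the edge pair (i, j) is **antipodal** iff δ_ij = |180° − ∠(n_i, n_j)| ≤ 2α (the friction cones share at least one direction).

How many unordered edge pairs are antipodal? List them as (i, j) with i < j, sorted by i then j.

count = 7; pairs: (0,3), (1,3), (1,4), (1,5), (2,3), (2,4), (2,5)

α = atan 0.8 = 38.66°;  2α = 77.32°
n_0 = (+0.9594, +0.2822)
n_1 = (+0.3057, +0.9521)
n_2 = (-0.4523, +0.8919)
n_3 = (-0.7269, -0.6868)
n_4 = (+0.3992, -0.9169)
n_5 = (+0.8008, -0.5989)
  (0,1): δ = 124.19°  ·
  (0,2): δ = 79.50°  ·
  (0,3): δ = 26.99°  ✓
  (0,4): δ = 97.14°  ·
  (0,5): δ = 126.82°  ·
  (1,2): δ = 135.31°  ·
  (1,3): δ = 28.82°  ✓
  (1,4): δ = 41.33°  ✓
  (1,5): δ = 71.01°  ✓
  (2,3): δ = 73.52°  ✓
  (2,4): δ = 3.36°  ✓
  (2,5): δ = 26.32°  ✓
  (3,4): δ = 109.85°  ·
  (3,5): δ = 80.17°  ·
  (4,5): δ = 150.32°  ·
antipodal pairs: 7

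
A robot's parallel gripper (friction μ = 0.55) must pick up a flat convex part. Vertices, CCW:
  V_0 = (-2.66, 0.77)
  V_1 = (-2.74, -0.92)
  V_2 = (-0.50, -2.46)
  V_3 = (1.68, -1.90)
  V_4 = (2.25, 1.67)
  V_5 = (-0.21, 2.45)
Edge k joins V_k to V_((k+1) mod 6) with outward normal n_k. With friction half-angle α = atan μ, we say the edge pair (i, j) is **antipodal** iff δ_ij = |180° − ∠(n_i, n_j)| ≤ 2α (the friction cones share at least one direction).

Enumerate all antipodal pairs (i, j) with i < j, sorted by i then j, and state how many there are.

count = 5; pairs: (0,3), (1,4), (2,4), (2,5), (3,5)

α = atan 0.55 = 28.81°;  2α = 57.62°
n_0 = (-0.9989, +0.0473)
n_1 = (-0.5665, -0.8240)
n_2 = (+0.2488, -0.9686)
n_3 = (+0.9875, -0.1577)
n_4 = (+0.3022, +0.9532)
n_5 = (-0.5655, +0.8247)
  (0,1): δ = 121.80°  ·
  (0,2): δ = 72.88°  ·
  (0,3): δ = 6.36°  ✓
  (0,4): δ = 75.12°  ·
  (0,5): δ = 127.15°  ·
  (1,2): δ = 131.08°  ·
  (1,3): δ = 64.56°  ·
  (1,4): δ = 16.92°  ✓
  (1,5): δ = 68.95°  ·
  (2,3): δ = 113.48°  ·
  (2,4): δ = 32.00°  ✓
  (2,5): δ = 20.03°  ✓
  (3,4): δ = 98.52°  ·
  (3,5): δ = 46.49°  ✓
  (4,5): δ = 127.97°  ·
antipodal pairs: 5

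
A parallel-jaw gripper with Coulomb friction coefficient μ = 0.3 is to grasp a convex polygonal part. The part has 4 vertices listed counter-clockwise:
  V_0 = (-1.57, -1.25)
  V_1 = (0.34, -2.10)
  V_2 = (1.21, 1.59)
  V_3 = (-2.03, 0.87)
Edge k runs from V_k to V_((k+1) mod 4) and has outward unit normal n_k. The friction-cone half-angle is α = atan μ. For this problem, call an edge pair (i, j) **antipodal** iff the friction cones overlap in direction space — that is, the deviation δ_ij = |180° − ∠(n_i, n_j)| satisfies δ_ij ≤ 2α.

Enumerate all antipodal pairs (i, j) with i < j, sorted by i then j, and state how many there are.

count = 1; pairs: (1,3)

α = atan 0.3 = 16.70°;  2α = 33.40°
n_0 = (-0.4066, -0.9136)
n_1 = (+0.9733, -0.2295)
n_2 = (-0.2169, +0.9762)
n_3 = (-0.9773, -0.2120)
  (0,1): δ = 79.28°  ·
  (0,2): δ = 36.52°  ·
  (0,3): δ = 126.23°  ·
  (1,2): δ = 64.20°  ·
  (1,3): δ = 25.51°  ✓
  (2,3): δ = 90.29°  ·
antipodal pairs: 1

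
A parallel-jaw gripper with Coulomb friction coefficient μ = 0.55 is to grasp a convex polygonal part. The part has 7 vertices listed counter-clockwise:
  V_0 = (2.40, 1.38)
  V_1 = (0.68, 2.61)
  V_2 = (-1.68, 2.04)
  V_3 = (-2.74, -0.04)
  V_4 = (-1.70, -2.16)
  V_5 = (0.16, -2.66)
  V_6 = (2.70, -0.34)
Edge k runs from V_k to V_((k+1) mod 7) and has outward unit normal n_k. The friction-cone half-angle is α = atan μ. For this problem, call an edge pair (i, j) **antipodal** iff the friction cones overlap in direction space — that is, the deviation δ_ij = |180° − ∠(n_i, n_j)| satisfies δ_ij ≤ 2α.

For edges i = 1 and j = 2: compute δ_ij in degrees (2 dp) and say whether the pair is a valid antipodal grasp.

δ = 130.58°, invalid

α = atan 0.55 = 28.81°;  2α = 57.62°
edge 1: e_1 = (-2.36, -0.57);  n_1 = (-0.2348, +0.9720)
edge 2: e_2 = (-1.06, -2.08);  n_2 = (-0.8910, +0.4541)
∠(n_1, n_2) = 49.42°
δ = |180° − 49.42°| = 130.58°
130.58° > 2α = 57.62°  →  invalid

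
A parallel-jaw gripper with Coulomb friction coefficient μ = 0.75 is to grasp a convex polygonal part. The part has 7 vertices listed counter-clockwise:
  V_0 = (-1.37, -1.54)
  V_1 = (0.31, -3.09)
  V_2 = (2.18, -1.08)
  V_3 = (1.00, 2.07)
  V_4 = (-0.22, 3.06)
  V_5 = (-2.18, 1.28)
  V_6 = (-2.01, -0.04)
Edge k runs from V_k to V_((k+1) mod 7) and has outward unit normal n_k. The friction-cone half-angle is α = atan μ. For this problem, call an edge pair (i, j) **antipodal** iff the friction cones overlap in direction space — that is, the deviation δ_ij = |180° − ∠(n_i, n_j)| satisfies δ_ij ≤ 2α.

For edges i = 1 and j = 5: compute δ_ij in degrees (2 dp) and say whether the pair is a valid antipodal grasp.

δ = 50.27°, valid

α = atan 0.75 = 36.87°;  2α = 73.74°
edge 1: e_1 = (+1.87, +2.01);  n_1 = (+0.7321, -0.6811)
edge 5: e_5 = (+0.17, -1.32);  n_5 = (-0.9918, -0.1277)
∠(n_1, n_5) = 129.73°
δ = |180° − 129.73°| = 50.27°
50.27° ≤ 2α = 73.74°  →  valid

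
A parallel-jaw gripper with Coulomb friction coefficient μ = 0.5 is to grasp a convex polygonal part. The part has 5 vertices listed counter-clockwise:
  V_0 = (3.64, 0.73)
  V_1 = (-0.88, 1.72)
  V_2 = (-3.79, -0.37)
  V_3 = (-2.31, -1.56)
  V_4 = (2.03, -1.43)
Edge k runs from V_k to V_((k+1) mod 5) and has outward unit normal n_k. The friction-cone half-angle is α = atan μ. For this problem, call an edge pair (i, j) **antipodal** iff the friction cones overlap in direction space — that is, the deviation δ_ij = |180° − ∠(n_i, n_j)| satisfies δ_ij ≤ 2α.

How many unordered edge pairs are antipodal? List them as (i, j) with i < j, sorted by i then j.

count = 4; pairs: (0,2), (0,3), (1,3), (1,4)

α = atan 0.5 = 26.57°;  2α = 53.13°
n_0 = (+0.2140, +0.9768)
n_1 = (-0.5833, +0.8122)
n_2 = (-0.6266, -0.7793)
n_3 = (+0.0299, -0.9996)
n_4 = (+0.8018, -0.5976)
  (0,1): δ = 131.96°  ·
  (0,2): δ = 26.45°  ✓
  (0,3): δ = 14.07°  ✓
  (0,4): δ = 65.65°  ·
  (1,2): δ = 74.49°  ·
  (1,3): δ = 33.97°  ✓
  (1,4): δ = 17.61°  ✓
  (2,3): δ = 139.48°  ·
  (2,4): δ = 87.90°  ·
  (3,4): δ = 128.42°  ·
antipodal pairs: 4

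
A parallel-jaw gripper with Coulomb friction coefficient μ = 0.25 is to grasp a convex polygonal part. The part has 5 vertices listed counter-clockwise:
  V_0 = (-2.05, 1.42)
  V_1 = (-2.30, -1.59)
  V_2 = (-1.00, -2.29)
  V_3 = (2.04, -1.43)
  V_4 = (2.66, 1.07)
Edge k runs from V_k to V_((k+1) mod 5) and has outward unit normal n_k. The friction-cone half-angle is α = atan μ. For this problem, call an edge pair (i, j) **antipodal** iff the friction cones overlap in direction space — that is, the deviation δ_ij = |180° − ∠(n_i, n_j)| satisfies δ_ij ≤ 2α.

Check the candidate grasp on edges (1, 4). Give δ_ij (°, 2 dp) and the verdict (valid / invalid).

δ = 24.05°, valid

α = atan 0.25 = 14.04°;  2α = 28.07°
edge 1: e_1 = (+1.30, -0.70);  n_1 = (-0.4741, -0.8805)
edge 4: e_4 = (-4.71, +0.35);  n_4 = (+0.0741, +0.9973)
∠(n_1, n_4) = 155.95°
δ = |180° − 155.95°| = 24.05°
24.05° ≤ 2α = 28.07°  →  valid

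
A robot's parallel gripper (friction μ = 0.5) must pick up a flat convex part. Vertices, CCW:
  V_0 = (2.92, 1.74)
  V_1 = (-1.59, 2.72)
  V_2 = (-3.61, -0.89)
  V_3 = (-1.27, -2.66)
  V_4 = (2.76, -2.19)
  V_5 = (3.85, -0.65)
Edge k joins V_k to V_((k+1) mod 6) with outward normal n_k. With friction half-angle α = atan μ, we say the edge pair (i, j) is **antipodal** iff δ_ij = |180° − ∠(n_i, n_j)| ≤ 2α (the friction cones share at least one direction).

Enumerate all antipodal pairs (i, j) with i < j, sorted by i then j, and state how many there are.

α = atan 0.5 = 26.57°;  2α = 53.13°
n_0 = (+0.2123, +0.9772)
n_1 = (-0.8727, +0.4883)
n_2 = (-0.6033, -0.7975)
n_3 = (+0.1158, -0.9933)
n_4 = (+0.8162, -0.5777)
n_5 = (+0.9319, +0.3626)
  (0,1): δ = 106.97°  ·
  (0,2): δ = 24.84°  ✓
  (0,3): δ = 18.91°  ✓
  (0,4): δ = 66.97°  ·
  (0,5): δ = 123.52°  ·
  (1,2): δ = 97.87°  ·
  (1,3): δ = 54.12°  ·
  (1,4): δ = 6.06°  ✓
  (1,5): δ = 50.49°  ✓
  (2,3): δ = 136.24°  ·
  (2,4): δ = 88.19°  ·
  (2,5): δ = 31.63°  ✓
  (3,4): δ = 131.94°  ·
  (3,5): δ = 75.39°  ·
  (4,5): δ = 123.45°  ·
antipodal pairs: 5

count = 5; pairs: (0,2), (0,3), (1,4), (1,5), (2,5)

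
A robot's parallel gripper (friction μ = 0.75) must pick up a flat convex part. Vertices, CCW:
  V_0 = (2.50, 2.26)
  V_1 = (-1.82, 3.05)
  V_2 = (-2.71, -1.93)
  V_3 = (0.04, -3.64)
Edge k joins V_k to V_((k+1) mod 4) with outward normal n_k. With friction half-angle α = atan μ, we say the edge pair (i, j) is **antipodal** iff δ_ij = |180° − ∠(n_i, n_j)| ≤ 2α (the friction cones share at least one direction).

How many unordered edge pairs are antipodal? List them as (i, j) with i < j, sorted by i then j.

count = 2; pairs: (0,2), (1,3)

α = atan 0.75 = 36.87°;  2α = 73.74°
n_0 = (+0.1799, +0.9837)
n_1 = (-0.9844, +0.1759)
n_2 = (-0.5281, -0.8492)
n_3 = (+0.9230, -0.3848)
  (0,1): δ = 89.77°  ·
  (0,2): δ = 21.51°  ✓
  (0,3): δ = 77.73°  ·
  (1,2): δ = 111.74°  ·
  (1,3): δ = 12.50°  ✓
  (2,3): δ = 80.76°  ·
antipodal pairs: 2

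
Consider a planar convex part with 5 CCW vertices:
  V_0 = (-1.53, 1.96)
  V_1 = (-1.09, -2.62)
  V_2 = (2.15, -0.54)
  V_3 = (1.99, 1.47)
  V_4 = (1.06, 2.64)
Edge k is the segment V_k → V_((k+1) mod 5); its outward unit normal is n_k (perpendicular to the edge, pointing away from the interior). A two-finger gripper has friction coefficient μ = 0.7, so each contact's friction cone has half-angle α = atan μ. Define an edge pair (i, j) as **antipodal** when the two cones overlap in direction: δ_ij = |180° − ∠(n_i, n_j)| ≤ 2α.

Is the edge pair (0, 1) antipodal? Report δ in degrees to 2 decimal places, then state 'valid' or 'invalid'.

δ = 62.79°, valid

α = atan 0.7 = 34.99°;  2α = 69.98°
edge 0: e_0 = (+0.44, -4.58);  n_0 = (-0.9954, -0.0956)
edge 1: e_1 = (+3.24, +2.08);  n_1 = (+0.5402, -0.8415)
∠(n_0, n_1) = 117.21°
δ = |180° − 117.21°| = 62.79°
62.79° ≤ 2α = 69.98°  →  valid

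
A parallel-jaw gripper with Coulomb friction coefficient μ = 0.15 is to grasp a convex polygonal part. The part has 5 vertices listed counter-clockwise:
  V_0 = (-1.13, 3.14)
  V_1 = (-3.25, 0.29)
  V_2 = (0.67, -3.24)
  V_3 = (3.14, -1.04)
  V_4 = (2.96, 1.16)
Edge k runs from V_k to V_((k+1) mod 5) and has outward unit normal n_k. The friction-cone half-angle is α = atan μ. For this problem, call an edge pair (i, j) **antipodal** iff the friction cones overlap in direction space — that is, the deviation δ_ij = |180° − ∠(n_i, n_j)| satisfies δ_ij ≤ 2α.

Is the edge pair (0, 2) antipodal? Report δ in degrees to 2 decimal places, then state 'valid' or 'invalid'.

α = atan 0.15 = 8.53°;  2α = 17.06°
edge 0: e_0 = (-2.12, -2.85);  n_0 = (-0.8024, +0.5968)
edge 2: e_2 = (+2.47, +2.20);  n_2 = (+0.6651, -0.7467)
∠(n_0, n_2) = 168.34°
δ = |180° − 168.34°| = 11.66°
11.66° ≤ 2α = 17.06°  →  valid

δ = 11.66°, valid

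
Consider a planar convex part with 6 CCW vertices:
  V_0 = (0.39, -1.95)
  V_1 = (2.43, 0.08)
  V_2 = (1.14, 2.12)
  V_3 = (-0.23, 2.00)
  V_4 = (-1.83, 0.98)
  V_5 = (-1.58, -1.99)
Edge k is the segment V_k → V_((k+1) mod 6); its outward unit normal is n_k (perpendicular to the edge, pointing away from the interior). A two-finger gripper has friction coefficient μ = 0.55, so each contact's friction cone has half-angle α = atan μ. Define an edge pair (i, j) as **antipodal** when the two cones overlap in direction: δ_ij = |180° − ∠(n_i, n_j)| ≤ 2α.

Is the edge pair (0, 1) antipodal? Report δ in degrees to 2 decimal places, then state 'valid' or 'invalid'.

δ = 102.55°, invalid

α = atan 0.55 = 28.81°;  2α = 57.62°
edge 0: e_0 = (+2.04, +2.03);  n_0 = (+0.7054, -0.7088)
edge 1: e_1 = (-1.29, +2.04);  n_1 = (+0.8452, +0.5345)
∠(n_0, n_1) = 77.45°
δ = |180° − 77.45°| = 102.55°
102.55° > 2α = 57.62°  →  invalid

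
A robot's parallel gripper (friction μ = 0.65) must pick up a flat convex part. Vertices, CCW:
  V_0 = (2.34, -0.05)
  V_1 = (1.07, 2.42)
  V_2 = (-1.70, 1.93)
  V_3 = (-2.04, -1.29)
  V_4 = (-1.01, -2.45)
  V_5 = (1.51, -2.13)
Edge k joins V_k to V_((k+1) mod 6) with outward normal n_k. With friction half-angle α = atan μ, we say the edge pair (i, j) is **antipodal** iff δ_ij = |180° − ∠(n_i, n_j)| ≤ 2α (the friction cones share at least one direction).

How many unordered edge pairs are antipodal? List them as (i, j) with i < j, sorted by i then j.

count = 7; pairs: (0,2), (0,3), (1,3), (1,4), (1,5), (2,5), (3,5)

α = atan 0.65 = 33.02°;  2α = 66.05°
n_0 = (+0.8893, +0.4573)
n_1 = (-0.1742, +0.9847)
n_2 = (-0.9945, +0.1050)
n_3 = (-0.7478, -0.6640)
n_4 = (+0.1260, -0.9920)
n_5 = (+0.9288, -0.3706)
  (0,1): δ = 107.18°  ·
  (0,2): δ = 33.24°  ✓
  (0,3): δ = 14.39°  ✓
  (0,4): δ = 70.03°  ·
  (0,5): δ = 131.04°  ·
  (1,2): δ = 106.06°  ·
  (1,3): δ = 58.43°  ✓
  (1,4): δ = 2.79°  ✓
  (1,5): δ = 58.21°  ✓
  (2,3): δ = 132.37°  ·
  (2,4): δ = 76.74°  ·
  (2,5): δ = 15.73°  ✓
  (3,4): δ = 124.37°  ·
  (3,5): δ = 63.36°  ✓
  (4,5): δ = 118.99°  ·
antipodal pairs: 7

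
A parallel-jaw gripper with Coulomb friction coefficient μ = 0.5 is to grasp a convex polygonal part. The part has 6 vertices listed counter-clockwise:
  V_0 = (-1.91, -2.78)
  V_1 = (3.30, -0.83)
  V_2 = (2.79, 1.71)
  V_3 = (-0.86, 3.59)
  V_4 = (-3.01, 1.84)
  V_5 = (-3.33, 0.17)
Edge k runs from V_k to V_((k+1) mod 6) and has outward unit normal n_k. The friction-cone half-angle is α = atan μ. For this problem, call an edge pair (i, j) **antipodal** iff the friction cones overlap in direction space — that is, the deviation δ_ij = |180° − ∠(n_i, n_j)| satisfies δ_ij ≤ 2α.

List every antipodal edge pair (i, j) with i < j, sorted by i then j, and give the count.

α = atan 0.5 = 26.57°;  2α = 53.13°
n_0 = (+0.3505, -0.9366)
n_1 = (+0.9804, +0.1969)
n_2 = (+0.4579, +0.8890)
n_3 = (-0.6313, +0.7756)
n_4 = (-0.9821, +0.1882)
n_5 = (-0.9010, -0.4337)
  (0,1): δ = 99.17°  ·
  (0,2): δ = 47.77°  ✓
  (0,3): δ = 18.62°  ✓
  (0,4): δ = 58.63°  ·
  (0,5): δ = 95.18°  ·
  (1,2): δ = 128.60°  ·
  (1,3): δ = 62.21°  ·
  (1,4): δ = 22.20°  ✓
  (1,5): δ = 14.35°  ✓
  (2,3): δ = 113.60°  ·
  (2,4): δ = 73.60°  ·
  (2,5): δ = 37.04°  ✓
  (3,4): δ = 139.99°  ·
  (3,5): δ = 103.44°  ·
  (4,5): δ = 143.45°  ·
antipodal pairs: 5

count = 5; pairs: (0,2), (0,3), (1,4), (1,5), (2,5)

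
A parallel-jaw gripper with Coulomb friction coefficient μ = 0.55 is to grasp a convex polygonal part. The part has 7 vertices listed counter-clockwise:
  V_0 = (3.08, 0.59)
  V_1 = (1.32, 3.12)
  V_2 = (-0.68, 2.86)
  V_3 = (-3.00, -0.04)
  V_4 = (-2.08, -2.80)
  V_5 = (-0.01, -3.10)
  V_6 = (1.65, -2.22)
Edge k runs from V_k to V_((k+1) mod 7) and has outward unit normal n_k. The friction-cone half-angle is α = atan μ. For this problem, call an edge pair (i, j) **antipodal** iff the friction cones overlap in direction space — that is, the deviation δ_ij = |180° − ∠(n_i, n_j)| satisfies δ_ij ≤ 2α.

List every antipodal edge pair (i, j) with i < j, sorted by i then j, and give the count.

count = 8; pairs: (0,3), (0,4), (1,4), (1,5), (1,6), (2,5), (2,6), (3,6)

α = atan 0.55 = 28.81°;  2α = 57.62°
n_0 = (+0.8209, +0.5711)
n_1 = (-0.1289, +0.9917)
n_2 = (-0.7809, +0.6247)
n_3 = (-0.9487, -0.3162)
n_4 = (-0.1434, -0.9897)
n_5 = (+0.4684, -0.8835)
n_6 = (+0.8912, -0.4535)
  (0,1): δ = 117.42°  ·
  (0,2): δ = 73.48°  ·
  (0,3): δ = 16.39°  ✓
  (0,4): δ = 46.93°  ✓
  (0,5): δ = 83.10°  ·
  (0,6): δ = 118.20°  ·
  (1,2): δ = 136.07°  ·
  (1,3): δ = 78.97°  ·
  (1,4): δ = 15.65°  ✓
  (1,5): δ = 20.52°  ✓
  (1,6): δ = 55.62°  ✓
  (2,3): δ = 122.91°  ·
  (2,4): δ = 59.59°  ·
  (2,5): δ = 23.41°  ✓
  (2,6): δ = 11.69°  ✓
  (3,4): δ = 116.68°  ·
  (3,5): δ = 80.51°  ·
  (3,6): δ = 45.41°  ✓
  (4,5): δ = 143.82°  ·
  (4,6): δ = 108.73°  ·
  (5,6): δ = 144.90°  ·
antipodal pairs: 8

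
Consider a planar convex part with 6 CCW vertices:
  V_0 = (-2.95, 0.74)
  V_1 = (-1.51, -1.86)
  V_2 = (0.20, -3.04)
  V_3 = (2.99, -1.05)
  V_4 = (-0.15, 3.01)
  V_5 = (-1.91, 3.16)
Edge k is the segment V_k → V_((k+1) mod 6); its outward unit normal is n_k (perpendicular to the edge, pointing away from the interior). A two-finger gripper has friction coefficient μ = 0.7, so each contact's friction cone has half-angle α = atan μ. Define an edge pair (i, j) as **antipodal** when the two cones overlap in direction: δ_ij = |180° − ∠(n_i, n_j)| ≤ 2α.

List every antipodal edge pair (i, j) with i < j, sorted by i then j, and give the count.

count = 7; pairs: (0,3), (0,4), (1,3), (1,4), (2,4), (2,5), (3,5)

α = atan 0.7 = 34.99°;  2α = 69.98°
n_0 = (-0.8748, -0.4845)
n_1 = (-0.5680, -0.8231)
n_2 = (+0.5807, -0.8141)
n_3 = (+0.7910, +0.6118)
n_4 = (+0.0849, +0.9964)
n_5 = (-0.9188, +0.3948)
  (0,1): δ = 153.59°  ·
  (0,2): δ = 83.48°  ·
  (0,3): δ = 8.74°  ✓
  (0,4): δ = 56.15°  ✓
  (0,5): δ = 127.76°  ·
  (1,2): δ = 109.89°  ·
  (1,3): δ = 17.67°  ✓
  (1,4): δ = 29.74°  ✓
  (1,5): δ = 101.35°  ·
  (2,3): δ = 87.78°  ·
  (2,4): δ = 40.37°  ✓
  (2,5): δ = 31.25°  ✓
  (3,4): δ = 132.59°  ·
  (3,5): δ = 60.97°  ✓
  (4,5): δ = 108.38°  ·
antipodal pairs: 7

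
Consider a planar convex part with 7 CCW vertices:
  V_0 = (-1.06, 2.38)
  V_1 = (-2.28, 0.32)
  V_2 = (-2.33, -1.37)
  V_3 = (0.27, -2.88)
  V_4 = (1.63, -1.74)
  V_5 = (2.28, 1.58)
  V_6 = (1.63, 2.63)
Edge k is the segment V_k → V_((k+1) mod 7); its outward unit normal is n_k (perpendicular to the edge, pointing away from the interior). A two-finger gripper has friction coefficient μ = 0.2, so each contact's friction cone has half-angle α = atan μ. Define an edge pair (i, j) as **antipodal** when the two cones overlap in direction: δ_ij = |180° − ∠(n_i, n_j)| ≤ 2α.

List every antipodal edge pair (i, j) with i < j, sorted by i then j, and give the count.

count = 3; pairs: (0,3), (0,4), (1,4)

α = atan 0.2 = 11.31°;  2α = 22.62°
n_0 = (-0.8604, +0.5096)
n_1 = (-0.9996, +0.0296)
n_2 = (-0.5022, -0.8647)
n_3 = (+0.6424, -0.7664)
n_4 = (+0.9814, -0.1921)
n_5 = (+0.8503, +0.5264)
n_6 = (-0.0925, +0.9957)
  (0,1): δ = 151.06°  ·
  (0,2): δ = 89.51°  ·
  (0,3): δ = 19.39°  ✓
  (0,4): δ = 19.56°  ✓
  (0,5): δ = 62.39°  ·
  (0,6): δ = 125.95°  ·
  (1,2): δ = 118.45°  ·
  (1,3): δ = 48.33°  ·
  (1,4): δ = 9.38°  ✓
  (1,5): δ = 33.45°  ·
  (1,6): δ = 97.00°  ·
  (2,3): δ = 109.88°  ·
  (2,4): δ = 70.93°  ·
  (2,5): δ = 28.09°  ·
  (2,6): δ = 35.46°  ·
  (3,4): δ = 141.05°  ·
  (3,5): δ = 98.21°  ·
  (3,6): δ = 34.66°  ·
  (4,5): δ = 137.16°  ·
  (4,6): δ = 73.61°  ·
  (5,6): δ = 116.45°  ·
antipodal pairs: 3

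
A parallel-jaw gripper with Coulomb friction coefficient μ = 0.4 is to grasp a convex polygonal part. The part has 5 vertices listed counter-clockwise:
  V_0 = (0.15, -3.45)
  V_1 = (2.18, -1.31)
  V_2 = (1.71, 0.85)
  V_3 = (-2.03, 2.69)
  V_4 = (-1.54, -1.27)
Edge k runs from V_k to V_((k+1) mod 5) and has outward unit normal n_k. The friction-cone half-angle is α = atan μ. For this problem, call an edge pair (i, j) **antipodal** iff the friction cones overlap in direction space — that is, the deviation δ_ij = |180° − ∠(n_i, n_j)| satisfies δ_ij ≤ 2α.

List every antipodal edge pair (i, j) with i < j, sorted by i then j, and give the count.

count = 3; pairs: (1,3), (1,4), (2,4)

α = atan 0.4 = 21.80°;  2α = 43.60°
n_0 = (+0.7255, -0.6882)
n_1 = (+0.9771, +0.2126)
n_2 = (+0.4414, +0.8973)
n_3 = (-0.9924, -0.1228)
n_4 = (-0.7903, -0.6127)
  (0,1): δ = 124.24°  ·
  (0,2): δ = 72.71°  ·
  (0,3): δ = 50.54°  ·
  (0,4): δ = 81.27°  ·
  (1,2): δ = 128.47°  ·
  (1,3): δ = 5.22°  ✓
  (1,4): δ = 25.51°  ✓
  (2,3): δ = 56.75°  ·
  (2,4): δ = 26.02°  ✓
  (3,4): δ = 149.27°  ·
antipodal pairs: 3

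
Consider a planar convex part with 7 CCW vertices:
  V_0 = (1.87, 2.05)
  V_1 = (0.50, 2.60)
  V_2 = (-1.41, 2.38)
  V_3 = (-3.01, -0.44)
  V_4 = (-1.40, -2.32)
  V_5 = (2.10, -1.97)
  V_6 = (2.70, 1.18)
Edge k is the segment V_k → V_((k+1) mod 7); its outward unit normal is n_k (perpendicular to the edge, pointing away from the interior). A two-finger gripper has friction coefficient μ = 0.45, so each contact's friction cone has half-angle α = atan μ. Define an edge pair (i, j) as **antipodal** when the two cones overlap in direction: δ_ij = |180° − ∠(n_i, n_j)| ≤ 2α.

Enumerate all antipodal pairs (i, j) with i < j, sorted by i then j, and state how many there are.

α = atan 0.45 = 24.23°;  2α = 48.46°
n_0 = (+0.3726, +0.9280)
n_1 = (-0.1144, +0.9934)
n_2 = (-0.8698, +0.4935)
n_3 = (-0.7595, -0.6505)
n_4 = (+0.0995, -0.9950)
n_5 = (+0.9823, -0.1871)
n_6 = (+0.7235, +0.6903)
  (0,1): δ = 151.56°  ·
  (0,2): δ = 97.70°  ·
  (0,3): δ = 27.55°  ✓
  (0,4): δ = 27.58°  ✓
  (0,5): δ = 101.09°  ·
  (0,6): δ = 155.53°  ·
  (1,2): δ = 126.14°  ·
  (1,3): δ = 55.99°  ·
  (1,4): δ = 0.86°  ✓
  (1,5): δ = 72.65°  ·
  (1,6): δ = 127.08°  ·
  (2,3): δ = 109.85°  ·
  (2,4): δ = 54.72°  ·
  (2,5): δ = 18.79°  ✓
  (2,6): δ = 73.22°  ·
  (3,4): δ = 124.87°  ·
  (3,5): δ = 51.36°  ·
  (3,6): δ = 3.08°  ✓
  (4,5): δ = 106.49°  ·
  (4,6): δ = 52.06°  ·
  (5,6): δ = 125.56°  ·
antipodal pairs: 5

count = 5; pairs: (0,3), (0,4), (1,4), (2,5), (3,6)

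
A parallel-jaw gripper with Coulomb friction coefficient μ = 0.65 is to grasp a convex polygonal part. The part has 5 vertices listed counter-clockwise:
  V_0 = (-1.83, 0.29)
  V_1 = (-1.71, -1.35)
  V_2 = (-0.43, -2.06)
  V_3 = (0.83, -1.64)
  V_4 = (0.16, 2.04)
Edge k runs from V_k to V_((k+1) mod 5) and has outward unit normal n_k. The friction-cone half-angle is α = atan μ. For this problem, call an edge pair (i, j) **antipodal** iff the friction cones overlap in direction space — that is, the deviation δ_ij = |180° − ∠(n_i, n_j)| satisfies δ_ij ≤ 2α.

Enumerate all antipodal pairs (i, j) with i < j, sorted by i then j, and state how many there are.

α = atan 0.65 = 33.02°;  2α = 66.05°
n_0 = (-0.9973, -0.0730)
n_1 = (-0.4851, -0.8745)
n_2 = (+0.3162, -0.9487)
n_3 = (+0.9838, +0.1791)
n_4 = (-0.6604, +0.7509)
  (0,1): δ = 123.20°  ·
  (0,2): δ = 75.75°  ·
  (0,3): δ = 6.13°  ✓
  (0,4): δ = 127.14°  ·
  (1,2): δ = 132.55°  ·
  (1,3): δ = 50.66°  ✓
  (1,4): δ = 70.34°  ·
  (2,3): δ = 98.12°  ·
  (2,4): δ = 22.89°  ✓
  (3,4): δ = 58.99°  ✓
antipodal pairs: 4

count = 4; pairs: (0,3), (1,3), (2,4), (3,4)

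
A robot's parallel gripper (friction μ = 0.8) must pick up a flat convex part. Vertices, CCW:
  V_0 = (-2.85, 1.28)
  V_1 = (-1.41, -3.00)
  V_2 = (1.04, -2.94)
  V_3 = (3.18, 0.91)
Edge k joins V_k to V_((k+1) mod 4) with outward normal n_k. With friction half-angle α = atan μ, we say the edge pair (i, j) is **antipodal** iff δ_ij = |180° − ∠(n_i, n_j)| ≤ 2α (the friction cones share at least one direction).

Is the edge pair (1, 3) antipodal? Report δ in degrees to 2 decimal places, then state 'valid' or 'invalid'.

δ = 4.91°, valid

α = atan 0.8 = 38.66°;  2α = 77.32°
edge 1: e_1 = (+2.45, +0.06);  n_1 = (+0.0245, -0.9997)
edge 3: e_3 = (-6.03, +0.37);  n_3 = (+0.0612, +0.9981)
∠(n_1, n_3) = 175.09°
δ = |180° − 175.09°| = 4.91°
4.91° ≤ 2α = 77.32°  →  valid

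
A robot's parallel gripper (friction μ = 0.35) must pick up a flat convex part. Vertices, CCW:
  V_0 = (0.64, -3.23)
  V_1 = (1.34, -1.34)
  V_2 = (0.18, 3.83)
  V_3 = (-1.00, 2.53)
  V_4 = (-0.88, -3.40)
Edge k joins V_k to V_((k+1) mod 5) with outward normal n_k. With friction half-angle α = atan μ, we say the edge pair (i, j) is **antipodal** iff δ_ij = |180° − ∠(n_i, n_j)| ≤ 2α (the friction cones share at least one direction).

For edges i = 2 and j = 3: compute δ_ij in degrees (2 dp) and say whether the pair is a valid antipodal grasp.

α = atan 0.35 = 19.29°;  2α = 38.58°
edge 2: e_2 = (-1.18, -1.30);  n_2 = (-0.7405, +0.6721)
edge 3: e_3 = (+0.12, -5.93);  n_3 = (-0.9998, -0.0202)
∠(n_2, n_3) = 43.39°
δ = |180° − 43.39°| = 136.61°
136.61° > 2α = 38.58°  →  invalid

δ = 136.61°, invalid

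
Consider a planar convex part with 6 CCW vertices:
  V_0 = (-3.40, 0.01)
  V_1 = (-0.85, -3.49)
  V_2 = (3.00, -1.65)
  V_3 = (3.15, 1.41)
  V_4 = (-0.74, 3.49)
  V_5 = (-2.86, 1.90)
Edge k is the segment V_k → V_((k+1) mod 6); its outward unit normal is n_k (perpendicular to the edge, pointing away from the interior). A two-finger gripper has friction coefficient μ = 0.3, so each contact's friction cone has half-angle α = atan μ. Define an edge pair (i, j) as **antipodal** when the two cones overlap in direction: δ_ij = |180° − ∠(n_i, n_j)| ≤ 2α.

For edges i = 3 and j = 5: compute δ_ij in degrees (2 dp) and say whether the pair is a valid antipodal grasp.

α = atan 0.3 = 16.70°;  2α = 33.40°
edge 3: e_3 = (-3.89, +2.08);  n_3 = (+0.4715, +0.8819)
edge 5: e_5 = (-0.54, -1.89);  n_5 = (-0.9615, +0.2747)
∠(n_3, n_5) = 102.19°
δ = |180° − 102.19°| = 77.81°
77.81° > 2α = 33.40°  →  invalid

δ = 77.81°, invalid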